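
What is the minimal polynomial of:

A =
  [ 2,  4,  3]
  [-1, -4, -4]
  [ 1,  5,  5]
x^3 - 3*x^2 + 3*x - 1

The characteristic polynomial is χ_A(x) = (x - 1)^3, so the eigenvalues are known. The minimal polynomial is
  m_A(x) = Π_λ (x − λ)^{k_λ}
where k_λ is the size of the *largest* Jordan block for λ (equivalently, the smallest k with (A − λI)^k v = 0 for every generalised eigenvector v of λ).

  λ = 1: largest Jordan block has size 3, contributing (x − 1)^3

So m_A(x) = (x - 1)^3 = x^3 - 3*x^2 + 3*x - 1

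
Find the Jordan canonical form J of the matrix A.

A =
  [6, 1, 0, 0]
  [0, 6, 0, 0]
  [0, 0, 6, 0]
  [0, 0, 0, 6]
J_2(6) ⊕ J_1(6) ⊕ J_1(6)

The characteristic polynomial is
  det(x·I − A) = x^4 - 24*x^3 + 216*x^2 - 864*x + 1296 = (x - 6)^4

Eigenvalues and multiplicities (the geometric multiplicity of λ is n − rank(A − λI), which equals the number of Jordan blocks for λ):
  λ = 6: algebraic multiplicity = 4, geometric multiplicity = 3

Determining the block sizes for each eigenvalue:
  λ = 6: 3 blocks summing to 4 forces exactly one block of size 2 and the rest size 1 → block sizes [2, 1, 1]

Assembling the blocks gives a Jordan form
J =
  [6, 1, 0, 0]
  [0, 6, 0, 0]
  [0, 0, 6, 0]
  [0, 0, 0, 6]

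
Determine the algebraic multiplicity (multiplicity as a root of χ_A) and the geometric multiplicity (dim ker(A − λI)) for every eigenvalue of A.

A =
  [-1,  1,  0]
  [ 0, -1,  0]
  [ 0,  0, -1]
λ = -1: alg = 3, geom = 2

Step 1 — factor the characteristic polynomial to read off the algebraic multiplicities:
  χ_A(x) = (x + 1)^3

Step 2 — compute geometric multiplicities via the rank-nullity identity g(λ) = n − rank(A − λI):
  rank(A − (-1)·I) = 1, so dim ker(A − (-1)·I) = n − 1 = 2

Summary:
  λ = -1: algebraic multiplicity = 3, geometric multiplicity = 2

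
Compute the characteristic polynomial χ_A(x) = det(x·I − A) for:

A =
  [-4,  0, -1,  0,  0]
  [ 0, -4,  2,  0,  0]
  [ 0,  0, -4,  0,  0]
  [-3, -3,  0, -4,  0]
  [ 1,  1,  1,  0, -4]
x^5 + 20*x^4 + 160*x^3 + 640*x^2 + 1280*x + 1024

Expanding det(x·I − A) (e.g. by cofactor expansion or by noting that A is similar to its Jordan form J, which has the same characteristic polynomial as A) gives
  χ_A(x) = x^5 + 20*x^4 + 160*x^3 + 640*x^2 + 1280*x + 1024
which factors as (x + 4)^5. The eigenvalues (with algebraic multiplicities) are λ = -4 with multiplicity 5.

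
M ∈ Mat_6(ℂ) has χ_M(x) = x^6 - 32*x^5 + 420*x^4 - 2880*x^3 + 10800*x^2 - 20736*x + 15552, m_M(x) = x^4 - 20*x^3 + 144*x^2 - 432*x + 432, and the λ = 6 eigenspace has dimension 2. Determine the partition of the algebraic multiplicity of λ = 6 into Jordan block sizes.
Block sizes for λ = 6: [3, 2]

Step 1 — from the characteristic polynomial, algebraic multiplicity of λ = 6 is 5. From dim ker(M − (6)·I) = 2, there are exactly 2 Jordan blocks for λ = 6.
Step 2 — from the minimal polynomial, the factor (x − 6)^3 tells us the largest block for λ = 6 has size 3.
Step 3 — with total size 5, 2 blocks, and largest block 3, the block sizes (in nonincreasing order) are [3, 2].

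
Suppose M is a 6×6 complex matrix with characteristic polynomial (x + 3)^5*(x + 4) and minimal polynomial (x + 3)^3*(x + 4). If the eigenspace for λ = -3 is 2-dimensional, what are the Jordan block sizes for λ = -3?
Block sizes for λ = -3: [3, 2]

Step 1 — from the characteristic polynomial, algebraic multiplicity of λ = -3 is 5. From dim ker(M − (-3)·I) = 2, there are exactly 2 Jordan blocks for λ = -3.
Step 2 — from the minimal polynomial, the factor (x + 3)^3 tells us the largest block for λ = -3 has size 3.
Step 3 — with total size 5, 2 blocks, and largest block 3, the block sizes (in nonincreasing order) are [3, 2].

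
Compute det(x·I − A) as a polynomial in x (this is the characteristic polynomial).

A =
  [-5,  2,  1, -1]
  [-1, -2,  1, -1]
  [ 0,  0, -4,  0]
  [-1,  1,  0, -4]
x^4 + 15*x^3 + 84*x^2 + 208*x + 192

Expanding det(x·I − A) (e.g. by cofactor expansion or by noting that A is similar to its Jordan form J, which has the same characteristic polynomial as A) gives
  χ_A(x) = x^4 + 15*x^3 + 84*x^2 + 208*x + 192
which factors as (x + 3)*(x + 4)^3. The eigenvalues (with algebraic multiplicities) are λ = -4 with multiplicity 3, λ = -3 with multiplicity 1.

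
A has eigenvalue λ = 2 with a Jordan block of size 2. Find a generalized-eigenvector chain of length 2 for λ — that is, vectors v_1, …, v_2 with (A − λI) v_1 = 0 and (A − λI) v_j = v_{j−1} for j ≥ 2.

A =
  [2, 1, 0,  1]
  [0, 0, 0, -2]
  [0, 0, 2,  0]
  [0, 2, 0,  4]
A Jordan chain for λ = 2 of length 2:
v_1 = (1, -2, 0, 2)ᵀ
v_2 = (0, 1, 0, 0)ᵀ

Let N = A − (2)·I. We want v_2 with N^2 v_2 = 0 but N^1 v_2 ≠ 0; then v_{j-1} := N · v_j for j = 2, …, 2.

Pick v_2 = (0, 1, 0, 0)ᵀ.
Then v_1 = N · v_2 = (1, -2, 0, 2)ᵀ.

Sanity check: (A − (2)·I) v_1 = (0, 0, 0, 0)ᵀ = 0. ✓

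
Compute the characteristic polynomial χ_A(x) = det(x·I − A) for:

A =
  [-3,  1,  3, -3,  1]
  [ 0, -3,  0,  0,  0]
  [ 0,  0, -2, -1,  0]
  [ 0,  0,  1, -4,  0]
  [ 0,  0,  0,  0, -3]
x^5 + 15*x^4 + 90*x^3 + 270*x^2 + 405*x + 243

Expanding det(x·I − A) (e.g. by cofactor expansion or by noting that A is similar to its Jordan form J, which has the same characteristic polynomial as A) gives
  χ_A(x) = x^5 + 15*x^4 + 90*x^3 + 270*x^2 + 405*x + 243
which factors as (x + 3)^5. The eigenvalues (with algebraic multiplicities) are λ = -3 with multiplicity 5.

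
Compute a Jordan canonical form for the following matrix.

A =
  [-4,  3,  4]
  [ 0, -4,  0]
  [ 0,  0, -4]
J_2(-4) ⊕ J_1(-4)

The characteristic polynomial is
  det(x·I − A) = x^3 + 12*x^2 + 48*x + 64 = (x + 4)^3

Eigenvalues and multiplicities (the geometric multiplicity of λ is n − rank(A − λI), which equals the number of Jordan blocks for λ):
  λ = -4: algebraic multiplicity = 3, geometric multiplicity = 2

Determining the block sizes for each eigenvalue:
  λ = -4: 2 blocks summing to 3 forces exactly one block of size 2 and the rest size 1 → block sizes [2, 1]

Assembling the blocks gives a Jordan form
J =
  [-4,  1,  0]
  [ 0, -4,  0]
  [ 0,  0, -4]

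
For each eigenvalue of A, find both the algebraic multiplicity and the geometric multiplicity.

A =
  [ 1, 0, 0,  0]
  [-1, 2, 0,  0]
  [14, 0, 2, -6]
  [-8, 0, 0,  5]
λ = 1: alg = 1, geom = 1; λ = 2: alg = 2, geom = 2; λ = 5: alg = 1, geom = 1

Step 1 — factor the characteristic polynomial to read off the algebraic multiplicities:
  χ_A(x) = (x - 5)*(x - 2)^2*(x - 1)

Step 2 — compute geometric multiplicities via the rank-nullity identity g(λ) = n − rank(A − λI):
  rank(A − (1)·I) = 3, so dim ker(A − (1)·I) = n − 3 = 1
  rank(A − (2)·I) = 2, so dim ker(A − (2)·I) = n − 2 = 2
  rank(A − (5)·I) = 3, so dim ker(A − (5)·I) = n − 3 = 1

Summary:
  λ = 1: algebraic multiplicity = 1, geometric multiplicity = 1
  λ = 2: algebraic multiplicity = 2, geometric multiplicity = 2
  λ = 5: algebraic multiplicity = 1, geometric multiplicity = 1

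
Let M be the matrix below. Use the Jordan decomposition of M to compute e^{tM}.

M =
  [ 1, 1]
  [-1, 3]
e^{tM} =
  [-t*exp(2*t) + exp(2*t), t*exp(2*t)]
  [-t*exp(2*t), t*exp(2*t) + exp(2*t)]

Strategy: write M = P · J · P⁻¹ where J is a Jordan canonical form, so e^{tM} = P · e^{tJ} · P⁻¹, and e^{tJ} can be computed block-by-block.

M has Jordan form
J =
  [2, 1]
  [0, 2]
(up to reordering of blocks).

Per-block formulas:
  For a 2×2 Jordan block J_2(2): exp(t · J_2(2)) = e^(2t)·(I + t·N), where N is the 2×2 nilpotent shift.

After assembling e^{tJ} and conjugating by P, we get:

e^{tM} =
  [-t*exp(2*t) + exp(2*t), t*exp(2*t)]
  [-t*exp(2*t), t*exp(2*t) + exp(2*t)]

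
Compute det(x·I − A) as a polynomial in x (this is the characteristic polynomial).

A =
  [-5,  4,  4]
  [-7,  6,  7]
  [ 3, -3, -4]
x^3 + 3*x^2 + 3*x + 1

Expanding det(x·I − A) (e.g. by cofactor expansion or by noting that A is similar to its Jordan form J, which has the same characteristic polynomial as A) gives
  χ_A(x) = x^3 + 3*x^2 + 3*x + 1
which factors as (x + 1)^3. The eigenvalues (with algebraic multiplicities) are λ = -1 with multiplicity 3.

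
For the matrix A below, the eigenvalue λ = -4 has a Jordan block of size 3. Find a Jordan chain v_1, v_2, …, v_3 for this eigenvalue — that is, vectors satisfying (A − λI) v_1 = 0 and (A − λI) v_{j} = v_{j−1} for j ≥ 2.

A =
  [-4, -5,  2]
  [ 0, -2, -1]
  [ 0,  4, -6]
A Jordan chain for λ = -4 of length 3:
v_1 = (-2, 0, 0)ᵀ
v_2 = (-5, 2, 4)ᵀ
v_3 = (0, 1, 0)ᵀ

Let N = A − (-4)·I. We want v_3 with N^3 v_3 = 0 but N^2 v_3 ≠ 0; then v_{j-1} := N · v_j for j = 3, …, 2.

Pick v_3 = (0, 1, 0)ᵀ.
Then v_2 = N · v_3 = (-5, 2, 4)ᵀ.
Then v_1 = N · v_2 = (-2, 0, 0)ᵀ.

Sanity check: (A − (-4)·I) v_1 = (0, 0, 0)ᵀ = 0. ✓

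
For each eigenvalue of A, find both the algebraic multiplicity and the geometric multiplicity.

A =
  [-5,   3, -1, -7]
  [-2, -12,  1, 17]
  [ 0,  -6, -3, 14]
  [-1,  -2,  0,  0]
λ = -5: alg = 4, geom = 2

Step 1 — factor the characteristic polynomial to read off the algebraic multiplicities:
  χ_A(x) = (x + 5)^4

Step 2 — compute geometric multiplicities via the rank-nullity identity g(λ) = n − rank(A − λI):
  rank(A − (-5)·I) = 2, so dim ker(A − (-5)·I) = n − 2 = 2

Summary:
  λ = -5: algebraic multiplicity = 4, geometric multiplicity = 2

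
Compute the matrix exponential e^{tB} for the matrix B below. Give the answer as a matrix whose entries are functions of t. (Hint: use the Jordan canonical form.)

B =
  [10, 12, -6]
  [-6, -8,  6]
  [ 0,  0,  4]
e^{tB} =
  [2*exp(4*t) - exp(-2*t), 2*exp(4*t) - 2*exp(-2*t), -exp(4*t) + exp(-2*t)]
  [-exp(4*t) + exp(-2*t), -exp(4*t) + 2*exp(-2*t), exp(4*t) - exp(-2*t)]
  [0, 0, exp(4*t)]

Strategy: write B = P · J · P⁻¹ where J is a Jordan canonical form, so e^{tB} = P · e^{tJ} · P⁻¹, and e^{tJ} can be computed block-by-block.

B has Jordan form
J =
  [-2, 0, 0]
  [ 0, 4, 0]
  [ 0, 0, 4]
(up to reordering of blocks).

Per-block formulas:
  For a 1×1 block at λ = 4: exp(t · [4]) = [e^(4t)].
  For a 1×1 block at λ = -2: exp(t · [-2]) = [e^(-2t)].

After assembling e^{tJ} and conjugating by P, we get:

e^{tB} =
  [2*exp(4*t) - exp(-2*t), 2*exp(4*t) - 2*exp(-2*t), -exp(4*t) + exp(-2*t)]
  [-exp(4*t) + exp(-2*t), -exp(4*t) + 2*exp(-2*t), exp(4*t) - exp(-2*t)]
  [0, 0, exp(4*t)]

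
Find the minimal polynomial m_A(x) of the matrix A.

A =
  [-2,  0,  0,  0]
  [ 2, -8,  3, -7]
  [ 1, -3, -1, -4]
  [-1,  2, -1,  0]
x^4 + 11*x^3 + 45*x^2 + 81*x + 54

The characteristic polynomial is χ_A(x) = (x + 2)*(x + 3)^3, so the eigenvalues are known. The minimal polynomial is
  m_A(x) = Π_λ (x − λ)^{k_λ}
where k_λ is the size of the *largest* Jordan block for λ (equivalently, the smallest k with (A − λI)^k v = 0 for every generalised eigenvector v of λ).

  λ = -3: largest Jordan block has size 3, contributing (x + 3)^3
  λ = -2: largest Jordan block has size 1, contributing (x + 2)

So m_A(x) = (x + 2)*(x + 3)^3 = x^4 + 11*x^3 + 45*x^2 + 81*x + 54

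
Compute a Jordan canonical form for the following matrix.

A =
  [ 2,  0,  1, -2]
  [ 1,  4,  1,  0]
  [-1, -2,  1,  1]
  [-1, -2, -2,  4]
J_1(2) ⊕ J_3(3)

The characteristic polynomial is
  det(x·I − A) = x^4 - 11*x^3 + 45*x^2 - 81*x + 54 = (x - 3)^3*(x - 2)

Eigenvalues and multiplicities (the geometric multiplicity of λ is n − rank(A − λI), which equals the number of Jordan blocks for λ):
  λ = 2: algebraic multiplicity = 1, geometric multiplicity = 1
  λ = 3: algebraic multiplicity = 3, geometric multiplicity = 1

Determining the block sizes for each eigenvalue:
  λ = 2: one block (gm = 1), so the single block has size am = 1 → block sizes [1]
  λ = 3: one block (gm = 1), so the single block has size am = 3 → block sizes [3]

Assembling the blocks gives a Jordan form
J =
  [2, 0, 0, 0]
  [0, 3, 1, 0]
  [0, 0, 3, 1]
  [0, 0, 0, 3]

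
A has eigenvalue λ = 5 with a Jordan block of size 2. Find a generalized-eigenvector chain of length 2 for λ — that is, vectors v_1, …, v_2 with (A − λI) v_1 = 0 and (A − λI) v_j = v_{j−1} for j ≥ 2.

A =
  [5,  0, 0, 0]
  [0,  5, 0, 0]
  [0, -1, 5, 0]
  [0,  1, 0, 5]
A Jordan chain for λ = 5 of length 2:
v_1 = (0, 0, -1, 1)ᵀ
v_2 = (0, 1, 0, 0)ᵀ

Let N = A − (5)·I. We want v_2 with N^2 v_2 = 0 but N^1 v_2 ≠ 0; then v_{j-1} := N · v_j for j = 2, …, 2.

Pick v_2 = (0, 1, 0, 0)ᵀ.
Then v_1 = N · v_2 = (0, 0, -1, 1)ᵀ.

Sanity check: (A − (5)·I) v_1 = (0, 0, 0, 0)ᵀ = 0. ✓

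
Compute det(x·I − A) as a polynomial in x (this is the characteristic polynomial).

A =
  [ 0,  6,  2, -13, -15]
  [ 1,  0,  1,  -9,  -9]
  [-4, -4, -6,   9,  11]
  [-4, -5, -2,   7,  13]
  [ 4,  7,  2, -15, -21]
x^5 + 20*x^4 + 160*x^3 + 640*x^2 + 1280*x + 1024

Expanding det(x·I − A) (e.g. by cofactor expansion or by noting that A is similar to its Jordan form J, which has the same characteristic polynomial as A) gives
  χ_A(x) = x^5 + 20*x^4 + 160*x^3 + 640*x^2 + 1280*x + 1024
which factors as (x + 4)^5. The eigenvalues (with algebraic multiplicities) are λ = -4 with multiplicity 5.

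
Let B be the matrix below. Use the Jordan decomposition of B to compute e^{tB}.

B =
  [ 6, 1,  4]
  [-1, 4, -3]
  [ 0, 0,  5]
e^{tB} =
  [t*exp(5*t) + exp(5*t), t*exp(5*t), t^2*exp(5*t)/2 + 4*t*exp(5*t)]
  [-t*exp(5*t), -t*exp(5*t) + exp(5*t), -t^2*exp(5*t)/2 - 3*t*exp(5*t)]
  [0, 0, exp(5*t)]

Strategy: write B = P · J · P⁻¹ where J is a Jordan canonical form, so e^{tB} = P · e^{tJ} · P⁻¹, and e^{tJ} can be computed block-by-block.

B has Jordan form
J =
  [5, 1, 0]
  [0, 5, 1]
  [0, 0, 5]
(up to reordering of blocks).

Per-block formulas:
  For a 3×3 Jordan block J_3(5): exp(t · J_3(5)) = e^(5t)·(I + t·N + (t^2/2)·N^2), where N is the 3×3 nilpotent shift.

After assembling e^{tJ} and conjugating by P, we get:

e^{tB} =
  [t*exp(5*t) + exp(5*t), t*exp(5*t), t^2*exp(5*t)/2 + 4*t*exp(5*t)]
  [-t*exp(5*t), -t*exp(5*t) + exp(5*t), -t^2*exp(5*t)/2 - 3*t*exp(5*t)]
  [0, 0, exp(5*t)]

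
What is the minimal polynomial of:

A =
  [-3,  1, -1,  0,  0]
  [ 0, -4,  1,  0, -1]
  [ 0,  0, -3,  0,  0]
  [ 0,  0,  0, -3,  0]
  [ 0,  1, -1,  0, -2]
x^3 + 9*x^2 + 27*x + 27

The characteristic polynomial is χ_A(x) = (x + 3)^5, so the eigenvalues are known. The minimal polynomial is
  m_A(x) = Π_λ (x − λ)^{k_λ}
where k_λ is the size of the *largest* Jordan block for λ (equivalently, the smallest k with (A − λI)^k v = 0 for every generalised eigenvector v of λ).

  λ = -3: largest Jordan block has size 3, contributing (x + 3)^3

So m_A(x) = (x + 3)^3 = x^3 + 9*x^2 + 27*x + 27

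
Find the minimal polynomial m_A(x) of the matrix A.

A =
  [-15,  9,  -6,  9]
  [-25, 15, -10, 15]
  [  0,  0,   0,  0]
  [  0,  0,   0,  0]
x^2

The characteristic polynomial is χ_A(x) = x^4, so the eigenvalues are known. The minimal polynomial is
  m_A(x) = Π_λ (x − λ)^{k_λ}
where k_λ is the size of the *largest* Jordan block for λ (equivalently, the smallest k with (A − λI)^k v = 0 for every generalised eigenvector v of λ).

  λ = 0: largest Jordan block has size 2, contributing (x − 0)^2

So m_A(x) = x^2 = x^2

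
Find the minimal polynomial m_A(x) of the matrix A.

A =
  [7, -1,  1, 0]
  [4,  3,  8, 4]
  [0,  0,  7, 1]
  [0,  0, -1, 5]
x^4 - 22*x^3 + 181*x^2 - 660*x + 900

The characteristic polynomial is χ_A(x) = (x - 6)^2*(x - 5)^2, so the eigenvalues are known. The minimal polynomial is
  m_A(x) = Π_λ (x − λ)^{k_λ}
where k_λ is the size of the *largest* Jordan block for λ (equivalently, the smallest k with (A − λI)^k v = 0 for every generalised eigenvector v of λ).

  λ = 5: largest Jordan block has size 2, contributing (x − 5)^2
  λ = 6: largest Jordan block has size 2, contributing (x − 6)^2

So m_A(x) = (x - 6)^2*(x - 5)^2 = x^4 - 22*x^3 + 181*x^2 - 660*x + 900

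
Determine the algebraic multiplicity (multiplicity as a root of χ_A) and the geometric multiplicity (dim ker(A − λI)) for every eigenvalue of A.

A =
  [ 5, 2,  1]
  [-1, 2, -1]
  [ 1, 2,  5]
λ = 4: alg = 3, geom = 2

Step 1 — factor the characteristic polynomial to read off the algebraic multiplicities:
  χ_A(x) = (x - 4)^3

Step 2 — compute geometric multiplicities via the rank-nullity identity g(λ) = n − rank(A − λI):
  rank(A − (4)·I) = 1, so dim ker(A − (4)·I) = n − 1 = 2

Summary:
  λ = 4: algebraic multiplicity = 3, geometric multiplicity = 2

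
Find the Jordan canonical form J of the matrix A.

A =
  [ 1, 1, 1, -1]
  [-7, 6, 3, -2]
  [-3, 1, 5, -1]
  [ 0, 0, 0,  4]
J_3(4) ⊕ J_1(4)

The characteristic polynomial is
  det(x·I − A) = x^4 - 16*x^3 + 96*x^2 - 256*x + 256 = (x - 4)^4

Eigenvalues and multiplicities (the geometric multiplicity of λ is n − rank(A − λI), which equals the number of Jordan blocks for λ):
  λ = 4: algebraic multiplicity = 4, geometric multiplicity = 2

Determining the block sizes for each eigenvalue:
  λ = 4: with am = 4 and gm = 2, the partition is not yet determined (e.g. several partitions of 4 into 2 parts exist). Let N = A − (4)·I. Computing rank(N^1) = 2, rank(N^2) = 1, rank(N^3) = 0; the number of blocks of size ≥ j is rank(N^{j−1}) − rank(N^j), giving [2, 1, 1]. So we have 1 block(s) of size 3, 1 block(s) of size 1 → block sizes [3, 1]

Assembling the blocks gives a Jordan form
J =
  [4, 1, 0, 0]
  [0, 4, 1, 0]
  [0, 0, 4, 0]
  [0, 0, 0, 4]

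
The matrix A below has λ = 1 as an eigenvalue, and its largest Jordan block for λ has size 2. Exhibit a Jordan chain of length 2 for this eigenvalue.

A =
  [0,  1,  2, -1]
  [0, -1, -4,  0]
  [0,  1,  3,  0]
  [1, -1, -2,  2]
A Jordan chain for λ = 1 of length 2:
v_1 = (-1, 0, 0, 1)ᵀ
v_2 = (1, 0, 0, 0)ᵀ

Let N = A − (1)·I. We want v_2 with N^2 v_2 = 0 but N^1 v_2 ≠ 0; then v_{j-1} := N · v_j for j = 2, …, 2.

Pick v_2 = (1, 0, 0, 0)ᵀ.
Then v_1 = N · v_2 = (-1, 0, 0, 1)ᵀ.

Sanity check: (A − (1)·I) v_1 = (0, 0, 0, 0)ᵀ = 0. ✓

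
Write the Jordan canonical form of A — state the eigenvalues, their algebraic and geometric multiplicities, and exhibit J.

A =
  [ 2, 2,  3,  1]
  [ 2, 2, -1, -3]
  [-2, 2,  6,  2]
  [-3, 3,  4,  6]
J_3(4) ⊕ J_1(4)

The characteristic polynomial is
  det(x·I − A) = x^4 - 16*x^3 + 96*x^2 - 256*x + 256 = (x - 4)^4

Eigenvalues and multiplicities (the geometric multiplicity of λ is n − rank(A − λI), which equals the number of Jordan blocks for λ):
  λ = 4: algebraic multiplicity = 4, geometric multiplicity = 2

Determining the block sizes for each eigenvalue:
  λ = 4: with am = 4 and gm = 2, the partition is not yet determined (e.g. several partitions of 4 into 2 parts exist). Let N = A − (4)·I. Computing rank(N^1) = 2, rank(N^2) = 1, rank(N^3) = 0; the number of blocks of size ≥ j is rank(N^{j−1}) − rank(N^j), giving [2, 1, 1]. So we have 1 block(s) of size 3, 1 block(s) of size 1 → block sizes [3, 1]

Assembling the blocks gives a Jordan form
J =
  [4, 1, 0, 0]
  [0, 4, 1, 0]
  [0, 0, 4, 0]
  [0, 0, 0, 4]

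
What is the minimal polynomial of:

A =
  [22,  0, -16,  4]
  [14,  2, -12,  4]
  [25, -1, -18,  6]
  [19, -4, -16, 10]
x^2 - 8*x + 16

The characteristic polynomial is χ_A(x) = (x - 4)^4, so the eigenvalues are known. The minimal polynomial is
  m_A(x) = Π_λ (x − λ)^{k_λ}
where k_λ is the size of the *largest* Jordan block for λ (equivalently, the smallest k with (A − λI)^k v = 0 for every generalised eigenvector v of λ).

  λ = 4: largest Jordan block has size 2, contributing (x − 4)^2

So m_A(x) = (x - 4)^2 = x^2 - 8*x + 16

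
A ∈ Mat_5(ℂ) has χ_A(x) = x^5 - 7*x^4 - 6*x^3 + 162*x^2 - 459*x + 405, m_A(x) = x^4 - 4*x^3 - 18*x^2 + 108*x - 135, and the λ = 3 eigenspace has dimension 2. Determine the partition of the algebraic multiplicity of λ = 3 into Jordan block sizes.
Block sizes for λ = 3: [3, 1]

Step 1 — from the characteristic polynomial, algebraic multiplicity of λ = 3 is 4. From dim ker(A − (3)·I) = 2, there are exactly 2 Jordan blocks for λ = 3.
Step 2 — from the minimal polynomial, the factor (x − 3)^3 tells us the largest block for λ = 3 has size 3.
Step 3 — with total size 4, 2 blocks, and largest block 3, the block sizes (in nonincreasing order) are [3, 1].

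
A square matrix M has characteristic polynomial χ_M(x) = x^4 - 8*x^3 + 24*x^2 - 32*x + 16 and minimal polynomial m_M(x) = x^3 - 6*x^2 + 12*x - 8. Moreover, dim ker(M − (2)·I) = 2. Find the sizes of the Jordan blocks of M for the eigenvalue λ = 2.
Block sizes for λ = 2: [3, 1]

Step 1 — from the characteristic polynomial, algebraic multiplicity of λ = 2 is 4. From dim ker(M − (2)·I) = 2, there are exactly 2 Jordan blocks for λ = 2.
Step 2 — from the minimal polynomial, the factor (x − 2)^3 tells us the largest block for λ = 2 has size 3.
Step 3 — with total size 4, 2 blocks, and largest block 3, the block sizes (in nonincreasing order) are [3, 1].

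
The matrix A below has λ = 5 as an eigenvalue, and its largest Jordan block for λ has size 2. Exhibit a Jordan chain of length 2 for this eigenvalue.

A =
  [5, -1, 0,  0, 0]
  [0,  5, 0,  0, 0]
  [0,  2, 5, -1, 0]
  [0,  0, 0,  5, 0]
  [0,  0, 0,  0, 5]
A Jordan chain for λ = 5 of length 2:
v_1 = (-1, 0, 2, 0, 0)ᵀ
v_2 = (0, 1, 0, 0, 0)ᵀ

Let N = A − (5)·I. We want v_2 with N^2 v_2 = 0 but N^1 v_2 ≠ 0; then v_{j-1} := N · v_j for j = 2, …, 2.

Pick v_2 = (0, 1, 0, 0, 0)ᵀ.
Then v_1 = N · v_2 = (-1, 0, 2, 0, 0)ᵀ.

Sanity check: (A − (5)·I) v_1 = (0, 0, 0, 0, 0)ᵀ = 0. ✓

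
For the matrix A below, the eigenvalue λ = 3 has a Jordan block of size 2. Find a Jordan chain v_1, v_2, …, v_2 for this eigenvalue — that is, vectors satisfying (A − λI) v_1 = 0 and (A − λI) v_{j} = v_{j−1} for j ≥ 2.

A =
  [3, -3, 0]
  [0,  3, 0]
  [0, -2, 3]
A Jordan chain for λ = 3 of length 2:
v_1 = (-3, 0, -2)ᵀ
v_2 = (0, 1, 0)ᵀ

Let N = A − (3)·I. We want v_2 with N^2 v_2 = 0 but N^1 v_2 ≠ 0; then v_{j-1} := N · v_j for j = 2, …, 2.

Pick v_2 = (0, 1, 0)ᵀ.
Then v_1 = N · v_2 = (-3, 0, -2)ᵀ.

Sanity check: (A − (3)·I) v_1 = (0, 0, 0)ᵀ = 0. ✓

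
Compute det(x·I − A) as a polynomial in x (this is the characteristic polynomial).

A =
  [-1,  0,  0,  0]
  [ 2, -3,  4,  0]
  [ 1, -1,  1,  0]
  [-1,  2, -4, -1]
x^4 + 4*x^3 + 6*x^2 + 4*x + 1

Expanding det(x·I − A) (e.g. by cofactor expansion or by noting that A is similar to its Jordan form J, which has the same characteristic polynomial as A) gives
  χ_A(x) = x^4 + 4*x^3 + 6*x^2 + 4*x + 1
which factors as (x + 1)^4. The eigenvalues (with algebraic multiplicities) are λ = -1 with multiplicity 4.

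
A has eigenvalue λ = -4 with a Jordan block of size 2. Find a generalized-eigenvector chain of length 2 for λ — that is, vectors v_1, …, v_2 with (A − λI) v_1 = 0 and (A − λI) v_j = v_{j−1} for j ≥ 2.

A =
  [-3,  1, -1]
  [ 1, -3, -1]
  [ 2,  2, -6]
A Jordan chain for λ = -4 of length 2:
v_1 = (1, 1, 2)ᵀ
v_2 = (1, 0, 0)ᵀ

Let N = A − (-4)·I. We want v_2 with N^2 v_2 = 0 but N^1 v_2 ≠ 0; then v_{j-1} := N · v_j for j = 2, …, 2.

Pick v_2 = (1, 0, 0)ᵀ.
Then v_1 = N · v_2 = (1, 1, 2)ᵀ.

Sanity check: (A − (-4)·I) v_1 = (0, 0, 0)ᵀ = 0. ✓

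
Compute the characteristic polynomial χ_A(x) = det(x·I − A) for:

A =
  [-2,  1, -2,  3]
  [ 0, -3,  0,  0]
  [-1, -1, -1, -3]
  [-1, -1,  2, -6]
x^4 + 12*x^3 + 54*x^2 + 108*x + 81

Expanding det(x·I − A) (e.g. by cofactor expansion or by noting that A is similar to its Jordan form J, which has the same characteristic polynomial as A) gives
  χ_A(x) = x^4 + 12*x^3 + 54*x^2 + 108*x + 81
which factors as (x + 3)^4. The eigenvalues (with algebraic multiplicities) are λ = -3 with multiplicity 4.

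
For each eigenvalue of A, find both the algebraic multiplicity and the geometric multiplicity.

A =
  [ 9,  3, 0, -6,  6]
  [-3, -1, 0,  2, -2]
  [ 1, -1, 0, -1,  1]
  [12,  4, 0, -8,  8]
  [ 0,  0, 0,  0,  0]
λ = 0: alg = 5, geom = 3

Step 1 — factor the characteristic polynomial to read off the algebraic multiplicities:
  χ_A(x) = x^5

Step 2 — compute geometric multiplicities via the rank-nullity identity g(λ) = n − rank(A − λI):
  rank(A − (0)·I) = 2, so dim ker(A − (0)·I) = n − 2 = 3

Summary:
  λ = 0: algebraic multiplicity = 5, geometric multiplicity = 3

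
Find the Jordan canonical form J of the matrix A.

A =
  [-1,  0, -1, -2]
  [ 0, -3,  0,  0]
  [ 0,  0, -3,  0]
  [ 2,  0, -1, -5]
J_2(-3) ⊕ J_1(-3) ⊕ J_1(-3)

The characteristic polynomial is
  det(x·I − A) = x^4 + 12*x^3 + 54*x^2 + 108*x + 81 = (x + 3)^4

Eigenvalues and multiplicities (the geometric multiplicity of λ is n − rank(A − λI), which equals the number of Jordan blocks for λ):
  λ = -3: algebraic multiplicity = 4, geometric multiplicity = 3

Determining the block sizes for each eigenvalue:
  λ = -3: 3 blocks summing to 4 forces exactly one block of size 2 and the rest size 1 → block sizes [2, 1, 1]

Assembling the blocks gives a Jordan form
J =
  [-3,  1,  0,  0]
  [ 0, -3,  0,  0]
  [ 0,  0, -3,  0]
  [ 0,  0,  0, -3]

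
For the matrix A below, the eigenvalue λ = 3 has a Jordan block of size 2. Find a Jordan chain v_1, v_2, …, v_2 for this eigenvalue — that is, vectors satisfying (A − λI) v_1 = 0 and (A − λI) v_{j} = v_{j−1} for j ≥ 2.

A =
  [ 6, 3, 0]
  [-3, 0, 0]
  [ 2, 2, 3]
A Jordan chain for λ = 3 of length 2:
v_1 = (3, -3, 2)ᵀ
v_2 = (1, 0, 0)ᵀ

Let N = A − (3)·I. We want v_2 with N^2 v_2 = 0 but N^1 v_2 ≠ 0; then v_{j-1} := N · v_j for j = 2, …, 2.

Pick v_2 = (1, 0, 0)ᵀ.
Then v_1 = N · v_2 = (3, -3, 2)ᵀ.

Sanity check: (A − (3)·I) v_1 = (0, 0, 0)ᵀ = 0. ✓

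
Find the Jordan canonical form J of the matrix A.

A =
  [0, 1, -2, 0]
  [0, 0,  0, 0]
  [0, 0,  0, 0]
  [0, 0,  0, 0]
J_2(0) ⊕ J_1(0) ⊕ J_1(0)

The characteristic polynomial is
  det(x·I − A) = x^4

Eigenvalues and multiplicities (the geometric multiplicity of λ is n − rank(A − λI), which equals the number of Jordan blocks for λ):
  λ = 0: algebraic multiplicity = 4, geometric multiplicity = 3

Determining the block sizes for each eigenvalue:
  λ = 0: 3 blocks summing to 4 forces exactly one block of size 2 and the rest size 1 → block sizes [2, 1, 1]

Assembling the blocks gives a Jordan form
J =
  [0, 1, 0, 0]
  [0, 0, 0, 0]
  [0, 0, 0, 0]
  [0, 0, 0, 0]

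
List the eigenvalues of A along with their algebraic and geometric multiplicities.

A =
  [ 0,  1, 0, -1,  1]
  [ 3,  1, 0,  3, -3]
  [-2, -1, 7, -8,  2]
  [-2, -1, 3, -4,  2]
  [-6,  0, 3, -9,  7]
λ = 1: alg = 3, geom = 2; λ = 4: alg = 2, geom = 2

Step 1 — factor the characteristic polynomial to read off the algebraic multiplicities:
  χ_A(x) = (x - 4)^2*(x - 1)^3

Step 2 — compute geometric multiplicities via the rank-nullity identity g(λ) = n − rank(A − λI):
  rank(A − (1)·I) = 3, so dim ker(A − (1)·I) = n − 3 = 2
  rank(A − (4)·I) = 3, so dim ker(A − (4)·I) = n − 3 = 2

Summary:
  λ = 1: algebraic multiplicity = 3, geometric multiplicity = 2
  λ = 4: algebraic multiplicity = 2, geometric multiplicity = 2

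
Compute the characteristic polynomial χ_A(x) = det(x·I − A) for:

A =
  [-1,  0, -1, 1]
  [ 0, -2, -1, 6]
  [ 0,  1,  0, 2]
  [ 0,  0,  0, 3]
x^4 - 6*x^2 - 8*x - 3

Expanding det(x·I − A) (e.g. by cofactor expansion or by noting that A is similar to its Jordan form J, which has the same characteristic polynomial as A) gives
  χ_A(x) = x^4 - 6*x^2 - 8*x - 3
which factors as (x - 3)*(x + 1)^3. The eigenvalues (with algebraic multiplicities) are λ = -1 with multiplicity 3, λ = 3 with multiplicity 1.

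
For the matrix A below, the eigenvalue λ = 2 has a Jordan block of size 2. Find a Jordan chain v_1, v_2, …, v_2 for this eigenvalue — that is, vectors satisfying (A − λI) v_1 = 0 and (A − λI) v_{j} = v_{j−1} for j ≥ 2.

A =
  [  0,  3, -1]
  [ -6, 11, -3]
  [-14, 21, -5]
A Jordan chain for λ = 2 of length 2:
v_1 = (-2, -6, -14)ᵀ
v_2 = (1, 0, 0)ᵀ

Let N = A − (2)·I. We want v_2 with N^2 v_2 = 0 but N^1 v_2 ≠ 0; then v_{j-1} := N · v_j for j = 2, …, 2.

Pick v_2 = (1, 0, 0)ᵀ.
Then v_1 = N · v_2 = (-2, -6, -14)ᵀ.

Sanity check: (A − (2)·I) v_1 = (0, 0, 0)ᵀ = 0. ✓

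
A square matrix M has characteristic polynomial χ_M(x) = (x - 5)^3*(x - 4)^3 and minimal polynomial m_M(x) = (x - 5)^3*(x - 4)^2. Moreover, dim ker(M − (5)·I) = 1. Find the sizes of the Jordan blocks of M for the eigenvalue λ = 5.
Block sizes for λ = 5: [3]

Step 1 — from the characteristic polynomial, algebraic multiplicity of λ = 5 is 3. From dim ker(M − (5)·I) = 1, there are exactly 1 Jordan blocks for λ = 5.
Step 2 — from the minimal polynomial, the factor (x − 5)^3 tells us the largest block for λ = 5 has size 3.
Step 3 — with total size 3, 1 blocks, and largest block 3, the block sizes (in nonincreasing order) are [3].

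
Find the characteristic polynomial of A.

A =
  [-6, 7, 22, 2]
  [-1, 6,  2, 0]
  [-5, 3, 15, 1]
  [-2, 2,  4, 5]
x^4 - 20*x^3 + 150*x^2 - 500*x + 625

Expanding det(x·I − A) (e.g. by cofactor expansion or by noting that A is similar to its Jordan form J, which has the same characteristic polynomial as A) gives
  χ_A(x) = x^4 - 20*x^3 + 150*x^2 - 500*x + 625
which factors as (x - 5)^4. The eigenvalues (with algebraic multiplicities) are λ = 5 with multiplicity 4.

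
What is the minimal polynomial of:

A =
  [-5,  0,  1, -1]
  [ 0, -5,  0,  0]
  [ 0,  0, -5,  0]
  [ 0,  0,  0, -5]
x^2 + 10*x + 25

The characteristic polynomial is χ_A(x) = (x + 5)^4, so the eigenvalues are known. The minimal polynomial is
  m_A(x) = Π_λ (x − λ)^{k_λ}
where k_λ is the size of the *largest* Jordan block for λ (equivalently, the smallest k with (A − λI)^k v = 0 for every generalised eigenvector v of λ).

  λ = -5: largest Jordan block has size 2, contributing (x + 5)^2

So m_A(x) = (x + 5)^2 = x^2 + 10*x + 25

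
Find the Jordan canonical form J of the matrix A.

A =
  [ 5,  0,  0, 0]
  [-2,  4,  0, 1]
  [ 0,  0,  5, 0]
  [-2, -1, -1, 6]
J_3(5) ⊕ J_1(5)

The characteristic polynomial is
  det(x·I − A) = x^4 - 20*x^3 + 150*x^2 - 500*x + 625 = (x - 5)^4

Eigenvalues and multiplicities (the geometric multiplicity of λ is n − rank(A − λI), which equals the number of Jordan blocks for λ):
  λ = 5: algebraic multiplicity = 4, geometric multiplicity = 2

Determining the block sizes for each eigenvalue:
  λ = 5: with am = 4 and gm = 2, the partition is not yet determined (e.g. several partitions of 4 into 2 parts exist). Let N = A − (5)·I. Computing rank(N^1) = 2, rank(N^2) = 1, rank(N^3) = 0; the number of blocks of size ≥ j is rank(N^{j−1}) − rank(N^j), giving [2, 1, 1]. So we have 1 block(s) of size 3, 1 block(s) of size 1 → block sizes [3, 1]

Assembling the blocks gives a Jordan form
J =
  [5, 1, 0, 0]
  [0, 5, 1, 0]
  [0, 0, 5, 0]
  [0, 0, 0, 5]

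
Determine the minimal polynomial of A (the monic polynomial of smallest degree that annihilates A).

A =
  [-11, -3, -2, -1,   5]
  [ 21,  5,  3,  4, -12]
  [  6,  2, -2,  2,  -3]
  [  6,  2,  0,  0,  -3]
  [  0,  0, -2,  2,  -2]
x^3 + 6*x^2 + 12*x + 8

The characteristic polynomial is χ_A(x) = (x + 2)^5, so the eigenvalues are known. The minimal polynomial is
  m_A(x) = Π_λ (x − λ)^{k_λ}
where k_λ is the size of the *largest* Jordan block for λ (equivalently, the smallest k with (A − λI)^k v = 0 for every generalised eigenvector v of λ).

  λ = -2: largest Jordan block has size 3, contributing (x + 2)^3

So m_A(x) = (x + 2)^3 = x^3 + 6*x^2 + 12*x + 8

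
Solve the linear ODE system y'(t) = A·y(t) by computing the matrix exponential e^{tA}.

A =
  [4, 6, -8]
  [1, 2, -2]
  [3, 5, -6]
e^{tA} =
  [-t^2 + 4*t + 1, -2*t^2 + 6*t, 2*t^2 - 8*t]
  [t, 2*t + 1, -2*t]
  [-t^2/2 + 3*t, -t^2 + 5*t, t^2 - 6*t + 1]

Strategy: write A = P · J · P⁻¹ where J is a Jordan canonical form, so e^{tA} = P · e^{tJ} · P⁻¹, and e^{tJ} can be computed block-by-block.

A has Jordan form
J =
  [0, 1, 0]
  [0, 0, 1]
  [0, 0, 0]
(up to reordering of blocks).

Per-block formulas:
  For a 3×3 Jordan block J_3(0): exp(t · J_3(0)) = e^(0t)·(I + t·N + (t^2/2)·N^2), where N is the 3×3 nilpotent shift.

After assembling e^{tJ} and conjugating by P, we get:

e^{tA} =
  [-t^2 + 4*t + 1, -2*t^2 + 6*t, 2*t^2 - 8*t]
  [t, 2*t + 1, -2*t]
  [-t^2/2 + 3*t, -t^2 + 5*t, t^2 - 6*t + 1]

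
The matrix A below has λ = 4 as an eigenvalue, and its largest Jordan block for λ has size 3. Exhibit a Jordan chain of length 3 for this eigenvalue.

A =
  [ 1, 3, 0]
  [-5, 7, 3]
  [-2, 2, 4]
A Jordan chain for λ = 4 of length 3:
v_1 = (-6, -6, -4)ᵀ
v_2 = (-3, -5, -2)ᵀ
v_3 = (1, 0, 0)ᵀ

Let N = A − (4)·I. We want v_3 with N^3 v_3 = 0 but N^2 v_3 ≠ 0; then v_{j-1} := N · v_j for j = 3, …, 2.

Pick v_3 = (1, 0, 0)ᵀ.
Then v_2 = N · v_3 = (-3, -5, -2)ᵀ.
Then v_1 = N · v_2 = (-6, -6, -4)ᵀ.

Sanity check: (A − (4)·I) v_1 = (0, 0, 0)ᵀ = 0. ✓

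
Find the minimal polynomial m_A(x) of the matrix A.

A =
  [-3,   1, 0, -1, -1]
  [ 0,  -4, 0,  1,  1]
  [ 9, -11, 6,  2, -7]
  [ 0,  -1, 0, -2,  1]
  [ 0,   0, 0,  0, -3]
x^3 - 27*x - 54

The characteristic polynomial is χ_A(x) = (x - 6)*(x + 3)^4, so the eigenvalues are known. The minimal polynomial is
  m_A(x) = Π_λ (x − λ)^{k_λ}
where k_λ is the size of the *largest* Jordan block for λ (equivalently, the smallest k with (A − λI)^k v = 0 for every generalised eigenvector v of λ).

  λ = -3: largest Jordan block has size 2, contributing (x + 3)^2
  λ = 6: largest Jordan block has size 1, contributing (x − 6)

So m_A(x) = (x - 6)*(x + 3)^2 = x^3 - 27*x - 54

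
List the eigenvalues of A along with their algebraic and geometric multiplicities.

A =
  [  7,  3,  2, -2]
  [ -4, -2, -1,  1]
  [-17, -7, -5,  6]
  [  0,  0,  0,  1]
λ = 0: alg = 3, geom = 1; λ = 1: alg = 1, geom = 1

Step 1 — factor the characteristic polynomial to read off the algebraic multiplicities:
  χ_A(x) = x^3*(x - 1)

Step 2 — compute geometric multiplicities via the rank-nullity identity g(λ) = n − rank(A − λI):
  rank(A − (0)·I) = 3, so dim ker(A − (0)·I) = n − 3 = 1
  rank(A − (1)·I) = 3, so dim ker(A − (1)·I) = n − 3 = 1

Summary:
  λ = 0: algebraic multiplicity = 3, geometric multiplicity = 1
  λ = 1: algebraic multiplicity = 1, geometric multiplicity = 1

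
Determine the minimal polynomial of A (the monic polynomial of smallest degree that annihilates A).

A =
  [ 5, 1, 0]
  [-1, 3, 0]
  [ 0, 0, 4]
x^2 - 8*x + 16

The characteristic polynomial is χ_A(x) = (x - 4)^3, so the eigenvalues are known. The minimal polynomial is
  m_A(x) = Π_λ (x − λ)^{k_λ}
where k_λ is the size of the *largest* Jordan block for λ (equivalently, the smallest k with (A − λI)^k v = 0 for every generalised eigenvector v of λ).

  λ = 4: largest Jordan block has size 2, contributing (x − 4)^2

So m_A(x) = (x - 4)^2 = x^2 - 8*x + 16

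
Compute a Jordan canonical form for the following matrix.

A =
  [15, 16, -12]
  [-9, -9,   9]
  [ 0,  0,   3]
J_2(3) ⊕ J_1(3)

The characteristic polynomial is
  det(x·I − A) = x^3 - 9*x^2 + 27*x - 27 = (x - 3)^3

Eigenvalues and multiplicities (the geometric multiplicity of λ is n − rank(A − λI), which equals the number of Jordan blocks for λ):
  λ = 3: algebraic multiplicity = 3, geometric multiplicity = 2

Determining the block sizes for each eigenvalue:
  λ = 3: 2 blocks summing to 3 forces exactly one block of size 2 and the rest size 1 → block sizes [2, 1]

Assembling the blocks gives a Jordan form
J =
  [3, 1, 0]
  [0, 3, 0]
  [0, 0, 3]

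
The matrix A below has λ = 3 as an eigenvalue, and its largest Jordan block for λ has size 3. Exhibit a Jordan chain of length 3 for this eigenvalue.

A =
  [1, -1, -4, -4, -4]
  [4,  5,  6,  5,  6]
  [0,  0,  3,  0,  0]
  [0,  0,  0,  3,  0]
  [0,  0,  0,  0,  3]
A Jordan chain for λ = 3 of length 3:
v_1 = (2, -4, 0, 0, 0)ᵀ
v_2 = (-4, 6, 0, 0, 0)ᵀ
v_3 = (0, 0, 1, 0, 0)ᵀ

Let N = A − (3)·I. We want v_3 with N^3 v_3 = 0 but N^2 v_3 ≠ 0; then v_{j-1} := N · v_j for j = 3, …, 2.

Pick v_3 = (0, 0, 1, 0, 0)ᵀ.
Then v_2 = N · v_3 = (-4, 6, 0, 0, 0)ᵀ.
Then v_1 = N · v_2 = (2, -4, 0, 0, 0)ᵀ.

Sanity check: (A − (3)·I) v_1 = (0, 0, 0, 0, 0)ᵀ = 0. ✓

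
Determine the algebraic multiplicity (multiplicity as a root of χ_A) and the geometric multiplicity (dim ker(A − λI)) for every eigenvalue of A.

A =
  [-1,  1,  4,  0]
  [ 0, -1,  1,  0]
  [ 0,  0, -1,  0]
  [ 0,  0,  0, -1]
λ = -1: alg = 4, geom = 2

Step 1 — factor the characteristic polynomial to read off the algebraic multiplicities:
  χ_A(x) = (x + 1)^4

Step 2 — compute geometric multiplicities via the rank-nullity identity g(λ) = n − rank(A − λI):
  rank(A − (-1)·I) = 2, so dim ker(A − (-1)·I) = n − 2 = 2

Summary:
  λ = -1: algebraic multiplicity = 4, geometric multiplicity = 2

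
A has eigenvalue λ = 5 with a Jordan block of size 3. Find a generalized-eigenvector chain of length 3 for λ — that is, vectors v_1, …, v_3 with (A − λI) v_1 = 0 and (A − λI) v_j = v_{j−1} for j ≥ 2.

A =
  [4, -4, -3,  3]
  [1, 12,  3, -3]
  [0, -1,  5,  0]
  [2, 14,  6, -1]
A Jordan chain for λ = 5 of length 3:
v_1 = (3, 0, -1, 0)ᵀ
v_2 = (-1, 1, 0, 2)ᵀ
v_3 = (1, 0, 0, 0)ᵀ

Let N = A − (5)·I. We want v_3 with N^3 v_3 = 0 but N^2 v_3 ≠ 0; then v_{j-1} := N · v_j for j = 3, …, 2.

Pick v_3 = (1, 0, 0, 0)ᵀ.
Then v_2 = N · v_3 = (-1, 1, 0, 2)ᵀ.
Then v_1 = N · v_2 = (3, 0, -1, 0)ᵀ.

Sanity check: (A − (5)·I) v_1 = (0, 0, 0, 0)ᵀ = 0. ✓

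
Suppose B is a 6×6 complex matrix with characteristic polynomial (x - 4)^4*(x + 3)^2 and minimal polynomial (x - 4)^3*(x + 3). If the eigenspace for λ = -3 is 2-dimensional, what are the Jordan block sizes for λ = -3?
Block sizes for λ = -3: [1, 1]

Step 1 — from the characteristic polynomial, algebraic multiplicity of λ = -3 is 2. From dim ker(B − (-3)·I) = 2, there are exactly 2 Jordan blocks for λ = -3.
Step 2 — from the minimal polynomial, the factor (x + 3) tells us the largest block for λ = -3 has size 1.
Step 3 — with total size 2, 2 blocks, and largest block 1, the block sizes (in nonincreasing order) are [1, 1].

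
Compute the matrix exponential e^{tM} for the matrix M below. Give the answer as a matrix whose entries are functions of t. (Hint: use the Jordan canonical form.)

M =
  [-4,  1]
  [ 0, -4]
e^{tM} =
  [exp(-4*t), t*exp(-4*t)]
  [0, exp(-4*t)]

Strategy: write M = P · J · P⁻¹ where J is a Jordan canonical form, so e^{tM} = P · e^{tJ} · P⁻¹, and e^{tJ} can be computed block-by-block.

M has Jordan form
J =
  [-4,  1]
  [ 0, -4]
(up to reordering of blocks).

Per-block formulas:
  For a 2×2 Jordan block J_2(-4): exp(t · J_2(-4)) = e^(-4t)·(I + t·N), where N is the 2×2 nilpotent shift.

After assembling e^{tJ} and conjugating by P, we get:

e^{tM} =
  [exp(-4*t), t*exp(-4*t)]
  [0, exp(-4*t)]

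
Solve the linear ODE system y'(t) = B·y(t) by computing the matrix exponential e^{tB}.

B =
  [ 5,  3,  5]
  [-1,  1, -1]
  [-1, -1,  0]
e^{tB} =
  [t^2*exp(2*t)/2 + 3*t*exp(2*t) + exp(2*t), t^2*exp(2*t)/2 + 3*t*exp(2*t), t^2*exp(2*t) + 5*t*exp(2*t)]
  [-t^2*exp(2*t)/2 - t*exp(2*t), -t^2*exp(2*t)/2 - t*exp(2*t) + exp(2*t), -t^2*exp(2*t) - t*exp(2*t)]
  [-t*exp(2*t), -t*exp(2*t), -2*t*exp(2*t) + exp(2*t)]

Strategy: write B = P · J · P⁻¹ where J is a Jordan canonical form, so e^{tB} = P · e^{tJ} · P⁻¹, and e^{tJ} can be computed block-by-block.

B has Jordan form
J =
  [2, 1, 0]
  [0, 2, 1]
  [0, 0, 2]
(up to reordering of blocks).

Per-block formulas:
  For a 3×3 Jordan block J_3(2): exp(t · J_3(2)) = e^(2t)·(I + t·N + (t^2/2)·N^2), where N is the 3×3 nilpotent shift.

After assembling e^{tJ} and conjugating by P, we get:

e^{tB} =
  [t^2*exp(2*t)/2 + 3*t*exp(2*t) + exp(2*t), t^2*exp(2*t)/2 + 3*t*exp(2*t), t^2*exp(2*t) + 5*t*exp(2*t)]
  [-t^2*exp(2*t)/2 - t*exp(2*t), -t^2*exp(2*t)/2 - t*exp(2*t) + exp(2*t), -t^2*exp(2*t) - t*exp(2*t)]
  [-t*exp(2*t), -t*exp(2*t), -2*t*exp(2*t) + exp(2*t)]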